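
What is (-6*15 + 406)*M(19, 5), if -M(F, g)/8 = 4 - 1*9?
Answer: 12640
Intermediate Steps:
M(F, g) = 40 (M(F, g) = -8*(4 - 1*9) = -8*(4 - 9) = -8*(-5) = 40)
(-6*15 + 406)*M(19, 5) = (-6*15 + 406)*40 = (-90 + 406)*40 = 316*40 = 12640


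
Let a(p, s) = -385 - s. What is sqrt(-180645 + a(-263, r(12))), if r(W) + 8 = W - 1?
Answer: I*sqrt(181033) ≈ 425.48*I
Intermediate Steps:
r(W) = -9 + W (r(W) = -8 + (W - 1) = -8 + (-1 + W) = -9 + W)
sqrt(-180645 + a(-263, r(12))) = sqrt(-180645 + (-385 - (-9 + 12))) = sqrt(-180645 + (-385 - 1*3)) = sqrt(-180645 + (-385 - 3)) = sqrt(-180645 - 388) = sqrt(-181033) = I*sqrt(181033)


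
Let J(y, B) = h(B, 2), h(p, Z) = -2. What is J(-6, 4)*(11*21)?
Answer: -462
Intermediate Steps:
J(y, B) = -2
J(-6, 4)*(11*21) = -22*21 = -2*231 = -462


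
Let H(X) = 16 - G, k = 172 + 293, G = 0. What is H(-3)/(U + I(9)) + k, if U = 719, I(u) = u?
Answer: 42317/91 ≈ 465.02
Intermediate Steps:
k = 465
H(X) = 16 (H(X) = 16 - 1*0 = 16 + 0 = 16)
H(-3)/(U + I(9)) + k = 16/(719 + 9) + 465 = 16/728 + 465 = (1/728)*16 + 465 = 2/91 + 465 = 42317/91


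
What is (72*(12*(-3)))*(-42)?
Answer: 108864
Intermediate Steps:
(72*(12*(-3)))*(-42) = (72*(-36))*(-42) = -2592*(-42) = 108864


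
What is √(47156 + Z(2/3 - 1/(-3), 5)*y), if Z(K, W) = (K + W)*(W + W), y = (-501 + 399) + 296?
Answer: 2*√14699 ≈ 242.48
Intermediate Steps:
y = 194 (y = -102 + 296 = 194)
Z(K, W) = 2*W*(K + W) (Z(K, W) = (K + W)*(2*W) = 2*W*(K + W))
√(47156 + Z(2/3 - 1/(-3), 5)*y) = √(47156 + (2*5*((2/3 - 1/(-3)) + 5))*194) = √(47156 + (2*5*((2*(⅓) - 1*(-⅓)) + 5))*194) = √(47156 + (2*5*((⅔ + ⅓) + 5))*194) = √(47156 + (2*5*(1 + 5))*194) = √(47156 + (2*5*6)*194) = √(47156 + 60*194) = √(47156 + 11640) = √58796 = 2*√14699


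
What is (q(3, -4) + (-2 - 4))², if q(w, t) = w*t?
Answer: 324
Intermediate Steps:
q(w, t) = t*w
(q(3, -4) + (-2 - 4))² = (-4*3 + (-2 - 4))² = (-12 - 6)² = (-18)² = 324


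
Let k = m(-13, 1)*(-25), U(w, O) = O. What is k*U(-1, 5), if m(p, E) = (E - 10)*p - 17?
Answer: -12500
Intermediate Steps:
m(p, E) = -17 + p*(-10 + E) (m(p, E) = (-10 + E)*p - 17 = p*(-10 + E) - 17 = -17 + p*(-10 + E))
k = -2500 (k = (-17 - 10*(-13) + 1*(-13))*(-25) = (-17 + 130 - 13)*(-25) = 100*(-25) = -2500)
k*U(-1, 5) = -2500*5 = -12500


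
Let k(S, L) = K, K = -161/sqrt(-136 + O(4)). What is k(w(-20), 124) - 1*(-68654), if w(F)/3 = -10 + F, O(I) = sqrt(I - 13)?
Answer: 68654 - 161/sqrt(-136 + 3*I) ≈ 68654.0 + 13.803*I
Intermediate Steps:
O(I) = sqrt(-13 + I)
w(F) = -30 + 3*F (w(F) = 3*(-10 + F) = -30 + 3*F)
K = -161/sqrt(-136 + 3*I) (K = -161/sqrt(-136 + sqrt(-13 + 4)) = -161/sqrt(-136 + sqrt(-9)) = -161/sqrt(-136 + 3*I) ≈ -0.15222 + 13.803*I)
k(S, L) = -161/sqrt(-136 + 3*I)
k(w(-20), 124) - 1*(-68654) = -161/sqrt(-136 + 3*I) - 1*(-68654) = -161/sqrt(-136 + 3*I) + 68654 = 68654 - 161/sqrt(-136 + 3*I)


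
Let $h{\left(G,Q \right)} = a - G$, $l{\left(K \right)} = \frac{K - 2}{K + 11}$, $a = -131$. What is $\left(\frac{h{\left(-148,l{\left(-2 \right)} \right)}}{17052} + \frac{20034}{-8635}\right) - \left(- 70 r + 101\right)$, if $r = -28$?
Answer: $- \frac{303811398193}{147244020} \approx -2063.3$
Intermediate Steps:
$l{\left(K \right)} = \frac{-2 + K}{11 + K}$
$h{\left(G,Q \right)} = -131 - G$
$\left(\frac{h{\left(-148,l{\left(-2 \right)} \right)}}{17052} + \frac{20034}{-8635}\right) - \left(- 70 r + 101\right) = \left(\frac{-131 - -148}{17052} + \frac{20034}{-8635}\right) - \left(\left(-70\right) \left(-28\right) + 101\right) = \left(\left(-131 + 148\right) \frac{1}{17052} + 20034 \left(- \frac{1}{8635}\right)\right) - \left(1960 + 101\right) = \left(17 \cdot \frac{1}{17052} - \frac{20034}{8635}\right) - 2061 = \left(\frac{17}{17052} - \frac{20034}{8635}\right) - 2061 = - \frac{341472973}{147244020} - 2061 = - \frac{303811398193}{147244020}$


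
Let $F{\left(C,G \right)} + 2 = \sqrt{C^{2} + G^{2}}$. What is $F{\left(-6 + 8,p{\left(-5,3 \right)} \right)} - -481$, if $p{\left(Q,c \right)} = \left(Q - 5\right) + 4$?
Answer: $479 + 2 \sqrt{10} \approx 485.32$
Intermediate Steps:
$p{\left(Q,c \right)} = -1 + Q$ ($p{\left(Q,c \right)} = \left(-5 + Q\right) + 4 = -1 + Q$)
$F{\left(C,G \right)} = -2 + \sqrt{C^{2} + G^{2}}$
$F{\left(-6 + 8,p{\left(-5,3 \right)} \right)} - -481 = \left(-2 + \sqrt{\left(-6 + 8\right)^{2} + \left(-1 - 5\right)^{2}}\right) - -481 = \left(-2 + \sqrt{2^{2} + \left(-6\right)^{2}}\right) + 481 = \left(-2 + \sqrt{4 + 36}\right) + 481 = \left(-2 + \sqrt{40}\right) + 481 = \left(-2 + 2 \sqrt{10}\right) + 481 = 479 + 2 \sqrt{10}$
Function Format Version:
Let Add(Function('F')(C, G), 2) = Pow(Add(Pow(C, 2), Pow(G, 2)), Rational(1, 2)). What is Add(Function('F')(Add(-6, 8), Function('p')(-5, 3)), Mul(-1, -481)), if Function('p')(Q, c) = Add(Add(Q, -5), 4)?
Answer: Add(479, Mul(2, Pow(10, Rational(1, 2)))) ≈ 485.32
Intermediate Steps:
Function('p')(Q, c) = Add(-1, Q) (Function('p')(Q, c) = Add(Add(-5, Q), 4) = Add(-1, Q))
Function('F')(C, G) = Add(-2, Pow(Add(Pow(C, 2), Pow(G, 2)), Rational(1, 2)))
Add(Function('F')(Add(-6, 8), Function('p')(-5, 3)), Mul(-1, -481)) = Add(Add(-2, Pow(Add(Pow(Add(-6, 8), 2), Pow(Add(-1, -5), 2)), Rational(1, 2))), Mul(-1, -481)) = Add(Add(-2, Pow(Add(Pow(2, 2), Pow(-6, 2)), Rational(1, 2))), 481) = Add(Add(-2, Pow(Add(4, 36), Rational(1, 2))), 481) = Add(Add(-2, Pow(40, Rational(1, 2))), 481) = Add(Add(-2, Mul(2, Pow(10, Rational(1, 2)))), 481) = Add(479, Mul(2, Pow(10, Rational(1, 2))))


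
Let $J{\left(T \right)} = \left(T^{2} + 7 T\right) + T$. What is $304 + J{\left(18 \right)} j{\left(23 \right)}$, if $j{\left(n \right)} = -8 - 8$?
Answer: $-7184$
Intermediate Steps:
$J{\left(T \right)} = T^{2} + 8 T$
$j{\left(n \right)} = -16$ ($j{\left(n \right)} = -8 - 8 = -16$)
$304 + J{\left(18 \right)} j{\left(23 \right)} = 304 + 18 \left(8 + 18\right) \left(-16\right) = 304 + 18 \cdot 26 \left(-16\right) = 304 + 468 \left(-16\right) = 304 - 7488 = -7184$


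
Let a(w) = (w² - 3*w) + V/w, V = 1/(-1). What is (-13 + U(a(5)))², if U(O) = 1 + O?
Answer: 121/25 ≈ 4.8400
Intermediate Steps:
V = -1
a(w) = w² - 1/w - 3*w (a(w) = (w² - 3*w) - 1/w = w² - 1/w - 3*w)
(-13 + U(a(5)))² = (-13 + (1 + (-1 + 5²*(-3 + 5))/5))² = (-13 + (1 + (-1 + 25*2)/5))² = (-13 + (1 + (-1 + 50)/5))² = (-13 + (1 + (⅕)*49))² = (-13 + (1 + 49/5))² = (-13 + 54/5)² = (-11/5)² = 121/25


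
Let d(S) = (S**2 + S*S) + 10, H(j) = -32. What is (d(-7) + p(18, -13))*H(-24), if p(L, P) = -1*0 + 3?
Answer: -3552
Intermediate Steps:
d(S) = 10 + 2*S**2 (d(S) = (S**2 + S**2) + 10 = 2*S**2 + 10 = 10 + 2*S**2)
p(L, P) = 3 (p(L, P) = 0 + 3 = 3)
(d(-7) + p(18, -13))*H(-24) = ((10 + 2*(-7)**2) + 3)*(-32) = ((10 + 2*49) + 3)*(-32) = ((10 + 98) + 3)*(-32) = (108 + 3)*(-32) = 111*(-32) = -3552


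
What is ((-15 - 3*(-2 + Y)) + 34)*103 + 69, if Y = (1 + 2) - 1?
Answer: 2026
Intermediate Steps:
Y = 2 (Y = 3 - 1 = 2)
((-15 - 3*(-2 + Y)) + 34)*103 + 69 = ((-15 - 3*(-2 + 2)) + 34)*103 + 69 = ((-15 - 3*0) + 34)*103 + 69 = ((-15 + 0) + 34)*103 + 69 = (-15 + 34)*103 + 69 = 19*103 + 69 = 1957 + 69 = 2026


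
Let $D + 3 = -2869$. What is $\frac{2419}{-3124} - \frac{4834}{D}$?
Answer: $\frac{254814}{280379} \approx 0.90882$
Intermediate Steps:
$D = -2872$ ($D = -3 - 2869 = -2872$)
$\frac{2419}{-3124} - \frac{4834}{D} = \frac{2419}{-3124} - \frac{4834}{-2872} = 2419 \left(- \frac{1}{3124}\right) - - \frac{2417}{1436} = - \frac{2419}{3124} + \frac{2417}{1436} = \frac{254814}{280379}$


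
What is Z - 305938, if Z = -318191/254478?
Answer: -77854808555/254478 ≈ -3.0594e+5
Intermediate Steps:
Z = -318191/254478 (Z = -318191*1/254478 = -318191/254478 ≈ -1.2504)
Z - 305938 = -318191/254478 - 305938 = -77854808555/254478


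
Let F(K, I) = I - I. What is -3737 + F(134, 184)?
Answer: -3737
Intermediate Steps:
F(K, I) = 0
-3737 + F(134, 184) = -3737 + 0 = -3737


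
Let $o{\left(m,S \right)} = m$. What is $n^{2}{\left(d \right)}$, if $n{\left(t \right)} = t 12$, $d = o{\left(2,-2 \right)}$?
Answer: $576$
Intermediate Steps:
$d = 2$
$n{\left(t \right)} = 12 t$
$n^{2}{\left(d \right)} = \left(12 \cdot 2\right)^{2} = 24^{2} = 576$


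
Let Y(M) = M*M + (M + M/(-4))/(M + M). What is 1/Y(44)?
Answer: 8/15491 ≈ 0.00051643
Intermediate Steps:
Y(M) = 3/8 + M² (Y(M) = M² + (M + M*(-¼))/((2*M)) = M² + (M - M/4)*(1/(2*M)) = M² + (3*M/4)*(1/(2*M)) = M² + 3/8 = 3/8 + M²)
1/Y(44) = 1/(3/8 + 44²) = 1/(3/8 + 1936) = 1/(15491/8) = 8/15491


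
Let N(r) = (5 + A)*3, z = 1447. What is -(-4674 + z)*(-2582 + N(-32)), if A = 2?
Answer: -8264347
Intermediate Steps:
N(r) = 21 (N(r) = (5 + 2)*3 = 7*3 = 21)
-(-4674 + z)*(-2582 + N(-32)) = -(-4674 + 1447)*(-2582 + 21) = -(-3227)*(-2561) = -1*8264347 = -8264347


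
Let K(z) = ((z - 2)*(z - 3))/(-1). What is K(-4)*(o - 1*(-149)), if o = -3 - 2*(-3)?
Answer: -6384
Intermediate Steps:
o = 3 (o = -3 + 6 = 3)
K(z) = -(-3 + z)*(-2 + z) (K(z) = ((-2 + z)*(-3 + z))*(-1) = ((-3 + z)*(-2 + z))*(-1) = -(-3 + z)*(-2 + z))
K(-4)*(o - 1*(-149)) = (-6 - 1*(-4)² + 5*(-4))*(3 - 1*(-149)) = (-6 - 1*16 - 20)*(3 + 149) = (-6 - 16 - 20)*152 = -42*152 = -6384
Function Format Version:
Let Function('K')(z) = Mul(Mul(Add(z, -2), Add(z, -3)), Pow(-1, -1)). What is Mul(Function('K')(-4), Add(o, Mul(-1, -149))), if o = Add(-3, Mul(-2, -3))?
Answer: -6384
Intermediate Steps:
o = 3 (o = Add(-3, 6) = 3)
Function('K')(z) = Mul(-1, Add(-3, z), Add(-2, z)) (Function('K')(z) = Mul(Mul(Add(-2, z), Add(-3, z)), -1) = Mul(Mul(Add(-3, z), Add(-2, z)), -1) = Mul(-1, Add(-3, z), Add(-2, z)))
Mul(Function('K')(-4), Add(o, Mul(-1, -149))) = Mul(Add(-6, Mul(-1, Pow(-4, 2)), Mul(5, -4)), Add(3, Mul(-1, -149))) = Mul(Add(-6, Mul(-1, 16), -20), Add(3, 149)) = Mul(Add(-6, -16, -20), 152) = Mul(-42, 152) = -6384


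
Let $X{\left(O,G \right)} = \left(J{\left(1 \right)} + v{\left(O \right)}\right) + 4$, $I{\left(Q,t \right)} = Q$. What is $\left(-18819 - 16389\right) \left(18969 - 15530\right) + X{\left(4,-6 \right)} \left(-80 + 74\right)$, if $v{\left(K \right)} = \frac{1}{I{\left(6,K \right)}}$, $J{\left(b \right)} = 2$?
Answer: $-121080349$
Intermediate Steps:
$v{\left(K \right)} = \frac{1}{6}$
$X{\left(O,G \right)} = \frac{37}{6}$ ($X{\left(O,G \right)} = \left(2 + \frac{1}{6}\right) + 4 = \frac{13}{6} + 4 = \frac{37}{6}$)
$\left(-18819 - 16389\right) \left(18969 - 15530\right) + X{\left(4,-6 \right)} \left(-80 + 74\right) = \left(-18819 - 16389\right) \left(18969 - 15530\right) + \frac{37 \left(-80 + 74\right)}{6} = \left(-35208\right) 3439 + \frac{37}{6} \left(-6\right) = -121080312 - 37 = -121080349$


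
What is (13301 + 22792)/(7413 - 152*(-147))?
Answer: 12031/9919 ≈ 1.2129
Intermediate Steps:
(13301 + 22792)/(7413 - 152*(-147)) = 36093/(7413 + 22344) = 36093/29757 = 36093*(1/29757) = 12031/9919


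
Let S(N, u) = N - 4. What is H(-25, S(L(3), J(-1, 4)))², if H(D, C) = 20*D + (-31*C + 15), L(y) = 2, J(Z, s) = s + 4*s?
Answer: 178929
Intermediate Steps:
J(Z, s) = 5*s
S(N, u) = -4 + N
H(D, C) = 15 - 31*C + 20*D (H(D, C) = 20*D + (15 - 31*C) = 15 - 31*C + 20*D)
H(-25, S(L(3), J(-1, 4)))² = (15 - 31*(-4 + 2) + 20*(-25))² = (15 - 31*(-2) - 500)² = (15 + 62 - 500)² = (-423)² = 178929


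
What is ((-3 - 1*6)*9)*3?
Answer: -243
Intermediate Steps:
((-3 - 1*6)*9)*3 = ((-3 - 6)*9)*3 = -9*9*3 = -81*3 = -243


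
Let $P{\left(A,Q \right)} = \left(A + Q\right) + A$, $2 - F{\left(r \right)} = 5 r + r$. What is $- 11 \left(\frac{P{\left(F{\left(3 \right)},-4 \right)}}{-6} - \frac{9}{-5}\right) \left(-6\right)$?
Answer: $\frac{2574}{5} \approx 514.8$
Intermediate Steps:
$F{\left(r \right)} = 2 - 6 r$ ($F{\left(r \right)} = 2 - \left(5 r + r\right) = 2 - 6 r$)
$P{\left(A,Q \right)} = Q + 2 A$
$- 11 \left(\frac{P{\left(F{\left(3 \right)},-4 \right)}}{-6} - \frac{9}{-5}\right) \left(-6\right) = - 11 \left(\frac{-4 + 2 \left(2 - 18\right)}{-6} - \frac{9}{-5}\right) \left(-6\right) = - 11 \left(\left(-4 + 2 \left(2 - 18\right)\right) \left(- \frac{1}{6}\right) - - \frac{9}{5}\right) \left(-6\right) = - 11 \left(\left(-4 + 2 \left(-16\right)\right) \left(- \frac{1}{6}\right) + \frac{9}{5}\right) \left(-6\right) = - 11 \left(\left(-4 - 32\right) \left(- \frac{1}{6}\right) + \frac{9}{5}\right) \left(-6\right) = - 11 \left(\left(-36\right) \left(- \frac{1}{6}\right) + \frac{9}{5}\right) \left(-6\right) = - 11 \left(6 + \frac{9}{5}\right) \left(-6\right) = \left(-11\right) \frac{39}{5} \left(-6\right) = \left(- \frac{429}{5}\right) \left(-6\right) = \frac{2574}{5}$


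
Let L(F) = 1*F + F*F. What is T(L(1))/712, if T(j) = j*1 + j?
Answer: 1/178 ≈ 0.0056180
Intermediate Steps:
L(F) = F + F²
T(j) = 2*j (T(j) = j + j = 2*j)
T(L(1))/712 = (2*(1*(1 + 1)))/712 = (2*(1*2))*(1/712) = (2*2)*(1/712) = 4*(1/712) = 1/178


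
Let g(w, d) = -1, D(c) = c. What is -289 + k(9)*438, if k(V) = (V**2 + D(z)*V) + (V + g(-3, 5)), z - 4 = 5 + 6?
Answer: 97823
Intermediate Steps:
z = 15 (z = 4 + (5 + 6) = 4 + 11 = 15)
k(V) = -1 + V**2 + 16*V (k(V) = (V**2 + 15*V) + (V - 1) = (V**2 + 15*V) + (-1 + V) = -1 + V**2 + 16*V)
-289 + k(9)*438 = -289 + (-1 + 9**2 + 16*9)*438 = -289 + (-1 + 81 + 144)*438 = -289 + 224*438 = -289 + 98112 = 97823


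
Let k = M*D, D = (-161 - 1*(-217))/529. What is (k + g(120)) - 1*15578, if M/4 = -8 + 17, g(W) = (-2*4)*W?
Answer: -8746586/529 ≈ -16534.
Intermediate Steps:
g(W) = -8*W
D = 56/529 (D = (-161 + 217)*(1/529) = 56*(1/529) = 56/529 ≈ 0.10586)
M = 36 (M = 4*(-8 + 17) = 4*9 = 36)
k = 2016/529 (k = 36*(56/529) = 2016/529 ≈ 3.8110)
(k + g(120)) - 1*15578 = (2016/529 - 8*120) - 1*15578 = (2016/529 - 960) - 15578 = -505824/529 - 15578 = -8746586/529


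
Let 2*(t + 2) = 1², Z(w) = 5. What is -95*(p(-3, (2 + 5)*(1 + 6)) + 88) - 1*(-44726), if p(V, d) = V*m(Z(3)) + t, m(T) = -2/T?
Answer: 72789/2 ≈ 36395.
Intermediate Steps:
t = -3/2 (t = -2 + (½)*1² = -2 + (½)*1 = -2 + ½ = -3/2 ≈ -1.5000)
p(V, d) = -3/2 - 2*V/5 (p(V, d) = V*(-2/5) - 3/2 = V*(-2*⅕) - 3/2 = V*(-⅖) - 3/2 = -2*V/5 - 3/2 = -3/2 - 2*V/5)
-95*(p(-3, (2 + 5)*(1 + 6)) + 88) - 1*(-44726) = -95*((-3/2 - ⅖*(-3)) + 88) - 1*(-44726) = -95*((-3/2 + 6/5) + 88) + 44726 = -95*(-3/10 + 88) + 44726 = -95*877/10 + 44726 = -16663/2 + 44726 = 72789/2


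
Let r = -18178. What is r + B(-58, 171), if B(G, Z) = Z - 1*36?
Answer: -18043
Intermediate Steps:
B(G, Z) = -36 + Z (B(G, Z) = Z - 36 = -36 + Z)
r + B(-58, 171) = -18178 + (-36 + 171) = -18178 + 135 = -18043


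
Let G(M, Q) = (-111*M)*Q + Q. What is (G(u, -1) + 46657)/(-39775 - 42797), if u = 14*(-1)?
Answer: -7517/13762 ≈ -0.54621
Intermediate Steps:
u = -14
G(M, Q) = Q - 111*M*Q (G(M, Q) = -111*M*Q + Q = Q - 111*M*Q)
(G(u, -1) + 46657)/(-39775 - 42797) = (-(1 - 111*(-14)) + 46657)/(-39775 - 42797) = (-(1 + 1554) + 46657)/(-82572) = (-1*1555 + 46657)*(-1/82572) = (-1555 + 46657)*(-1/82572) = 45102*(-1/82572) = -7517/13762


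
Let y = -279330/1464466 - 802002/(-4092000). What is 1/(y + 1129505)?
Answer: 499382906000/564055491865388411 ≈ 8.8534e-7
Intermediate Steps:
y = 2623858411/499382906000 (y = -279330*1/1464466 - 802002*(-1/4092000) = -139665/732233 + 133667/682000 = 2623858411/499382906000 ≈ 0.0052542)
1/(y + 1129505) = 1/(2623858411/499382906000 + 1129505) = 1/(564055491865388411/499382906000) = 499382906000/564055491865388411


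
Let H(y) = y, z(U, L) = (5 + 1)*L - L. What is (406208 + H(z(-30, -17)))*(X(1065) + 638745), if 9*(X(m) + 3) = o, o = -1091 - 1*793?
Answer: 777968406554/3 ≈ 2.5932e+11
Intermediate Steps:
o = -1884 (o = -1091 - 793 = -1884)
X(m) = -637/3 (X(m) = -3 + (⅑)*(-1884) = -3 - 628/3 = -637/3)
z(U, L) = 5*L (z(U, L) = 6*L - L = 5*L)
(406208 + H(z(-30, -17)))*(X(1065) + 638745) = (406208 + 5*(-17))*(-637/3 + 638745) = (406208 - 85)*(1915598/3) = 406123*(1915598/3) = 777968406554/3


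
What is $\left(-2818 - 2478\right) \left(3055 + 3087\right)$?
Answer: $-32528032$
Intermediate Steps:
$\left(-2818 - 2478\right) \left(3055 + 3087\right) = \left(-5296\right) 6142 = -32528032$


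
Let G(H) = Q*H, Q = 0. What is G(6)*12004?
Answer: 0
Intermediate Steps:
G(H) = 0 (G(H) = 0*H = 0)
G(6)*12004 = 0*12004 = 0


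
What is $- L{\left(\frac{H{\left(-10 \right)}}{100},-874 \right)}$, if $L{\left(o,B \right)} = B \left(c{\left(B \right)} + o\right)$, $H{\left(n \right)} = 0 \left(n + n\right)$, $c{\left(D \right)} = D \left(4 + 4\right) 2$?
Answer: $-12222016$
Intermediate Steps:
$c{\left(D \right)} = 16 D$ ($c{\left(D \right)} = D 8 \cdot 2 = 8 D 2 = 16 D$)
$H{\left(n \right)} = 0$ ($H{\left(n \right)} = 0 \cdot 2 n = 0$)
$L{\left(o,B \right)} = B \left(o + 16 B\right)$ ($L{\left(o,B \right)} = B \left(16 B + o\right) = B \left(o + 16 B\right)$)
$- L{\left(\frac{H{\left(-10 \right)}}{100},-874 \right)} = - \left(-874\right) \left(\frac{0}{100} + 16 \left(-874\right)\right) = - \left(-874\right) \left(0 \cdot \frac{1}{100} - 13984\right) = - \left(-874\right) \left(0 - 13984\right) = - \left(-874\right) \left(-13984\right) = \left(-1\right) 12222016 = -12222016$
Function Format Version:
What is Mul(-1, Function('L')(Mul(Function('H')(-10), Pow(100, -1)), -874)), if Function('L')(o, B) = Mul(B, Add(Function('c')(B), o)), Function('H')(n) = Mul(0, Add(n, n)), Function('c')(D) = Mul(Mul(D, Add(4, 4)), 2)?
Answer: -12222016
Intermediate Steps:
Function('c')(D) = Mul(16, D) (Function('c')(D) = Mul(Mul(D, 8), 2) = Mul(Mul(8, D), 2) = Mul(16, D))
Function('H')(n) = 0 (Function('H')(n) = Mul(0, Mul(2, n)) = 0)
Function('L')(o, B) = Mul(B, Add(o, Mul(16, B))) (Function('L')(o, B) = Mul(B, Add(Mul(16, B), o)) = Mul(B, Add(o, Mul(16, B))))
Mul(-1, Function('L')(Mul(Function('H')(-10), Pow(100, -1)), -874)) = Mul(-1, Mul(-874, Add(Mul(0, Pow(100, -1)), Mul(16, -874)))) = Mul(-1, Mul(-874, Add(Mul(0, Rational(1, 100)), -13984))) = Mul(-1, Mul(-874, Add(0, -13984))) = Mul(-1, Mul(-874, -13984)) = Mul(-1, 12222016) = -12222016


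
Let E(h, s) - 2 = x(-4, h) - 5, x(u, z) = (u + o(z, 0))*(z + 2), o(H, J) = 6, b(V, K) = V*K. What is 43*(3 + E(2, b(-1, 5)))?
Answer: 344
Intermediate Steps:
b(V, K) = K*V
x(u, z) = (2 + z)*(6 + u) (x(u, z) = (u + 6)*(z + 2) = (6 + u)*(2 + z) = (2 + z)*(6 + u))
E(h, s) = 1 + 2*h (E(h, s) = 2 + ((12 + 2*(-4) + 6*h - 4*h) - 5) = 2 + ((12 - 8 + 6*h - 4*h) - 5) = 2 + ((4 + 2*h) - 5) = 2 + (-1 + 2*h) = 1 + 2*h)
43*(3 + E(2, b(-1, 5))) = 43*(3 + (1 + 2*2)) = 43*(3 + (1 + 4)) = 43*(3 + 5) = 43*8 = 344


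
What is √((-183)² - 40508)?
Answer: I*√7019 ≈ 83.779*I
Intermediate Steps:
√((-183)² - 40508) = √(33489 - 40508) = √(-7019) = I*√7019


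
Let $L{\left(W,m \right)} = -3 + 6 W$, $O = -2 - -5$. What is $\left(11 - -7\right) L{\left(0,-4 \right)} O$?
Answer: $-162$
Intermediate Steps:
$O = 3$ ($O = -2 + 5 = 3$)
$\left(11 - -7\right) L{\left(0,-4 \right)} O = \left(11 - -7\right) \left(-3 + 6 \cdot 0\right) 3 = \left(11 + 7\right) \left(-3 + 0\right) 3 = 18 \left(-3\right) 3 = \left(-54\right) 3 = -162$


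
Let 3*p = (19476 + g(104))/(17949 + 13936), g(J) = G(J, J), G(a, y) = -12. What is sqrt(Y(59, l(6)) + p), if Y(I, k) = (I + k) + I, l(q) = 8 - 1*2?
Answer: 2*sqrt(31567967445)/31885 ≈ 11.145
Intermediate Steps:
g(J) = -12
l(q) = 6 (l(q) = 8 - 2 = 6)
p = 6488/31885 (p = ((19476 - 12)/(17949 + 13936))/3 = (19464/31885)/3 = (19464*(1/31885))/3 = (1/3)*(19464/31885) = 6488/31885 ≈ 0.20348)
Y(I, k) = k + 2*I
sqrt(Y(59, l(6)) + p) = sqrt((6 + 2*59) + 6488/31885) = sqrt((6 + 118) + 6488/31885) = sqrt(124 + 6488/31885) = sqrt(3960228/31885) = 2*sqrt(31567967445)/31885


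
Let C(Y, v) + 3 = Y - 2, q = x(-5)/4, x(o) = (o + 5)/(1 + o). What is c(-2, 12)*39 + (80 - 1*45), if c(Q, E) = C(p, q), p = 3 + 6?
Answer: 191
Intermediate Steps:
x(o) = (5 + o)/(1 + o)
p = 9
q = 0 (q = ((5 - 5)/(1 - 5))/4 = (0/(-4))*(¼) = -¼*0*(¼) = 0*(¼) = 0)
C(Y, v) = -5 + Y (C(Y, v) = -3 + (Y - 2) = -3 + (-2 + Y) = -5 + Y)
c(Q, E) = 4 (c(Q, E) = -5 + 9 = 4)
c(-2, 12)*39 + (80 - 1*45) = 4*39 + (80 - 1*45) = 156 + (80 - 45) = 156 + 35 = 191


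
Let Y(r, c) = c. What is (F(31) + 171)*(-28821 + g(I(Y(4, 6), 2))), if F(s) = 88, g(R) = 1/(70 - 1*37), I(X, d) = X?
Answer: -246332828/33 ≈ -7.4646e+6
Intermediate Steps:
g(R) = 1/33 (g(R) = 1/(70 - 37) = 1/33)
(F(31) + 171)*(-28821 + g(I(Y(4, 6), 2))) = (88 + 171)*(-28821 + 1/33) = 259*(-951092/33) = -246332828/33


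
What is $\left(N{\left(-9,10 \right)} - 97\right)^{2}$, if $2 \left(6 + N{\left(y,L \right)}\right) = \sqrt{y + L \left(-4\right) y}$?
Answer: $\frac{42787}{4} - 309 \sqrt{39} \approx 8767.0$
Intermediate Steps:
$N{\left(y,L \right)} = -6 + \frac{\sqrt{y - 4 L y}}{2}$ ($N{\left(y,L \right)} = -6 + \frac{\sqrt{y + L \left(-4\right) y}}{2} = -6 + \frac{\sqrt{y + - 4 L y}}{2} = -6 + \frac{\sqrt{y - 4 L y}}{2}$)
$\left(N{\left(-9,10 \right)} - 97\right)^{2} = \left(\left(-6 + \frac{\sqrt{- 9 \left(1 - 40\right)}}{2}\right) - 97\right)^{2} = \left(\left(-6 + \frac{\sqrt{\left(-9\right) \left(-39\right)}}{2}\right) - 97\right)^{2} = \left(\left(-6 + \frac{\sqrt{351}}{2}\right) - 97\right)^{2} = \left(\left(-6 + \frac{3 \sqrt{39}}{2}\right) - 97\right)^{2} = \left(-103 + \frac{3 \sqrt{39}}{2}\right)^{2}$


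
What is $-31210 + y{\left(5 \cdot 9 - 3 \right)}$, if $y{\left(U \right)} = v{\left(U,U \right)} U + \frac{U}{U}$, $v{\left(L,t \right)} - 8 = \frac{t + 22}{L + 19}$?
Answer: $- \frac{1880565}{61} \approx -30829.0$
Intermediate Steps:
$v{\left(L,t \right)} = 8 + \frac{22 + t}{19 + L}$ ($v{\left(L,t \right)} = 8 + \frac{t + 22}{L + 19} = 8 + \frac{22 + t}{19 + L}$)
$y{\left(U \right)} = 1 + \frac{U \left(174 + 9 U\right)}{19 + U}$ ($y{\left(U \right)} = \frac{174 + U + 8 U}{19 + U} U + \frac{U}{U} = \frac{174 + 9 U}{19 + U} U + 1 = \frac{U \left(174 + 9 U\right)}{19 + U} + 1 = 1 + \frac{U \left(174 + 9 U\right)}{19 + U}$)
$-31210 + y{\left(5 \cdot 9 - 3 \right)} = -31210 + \frac{19 + 9 \left(5 \cdot 9 - 3\right)^{2} + 175 \left(5 \cdot 9 - 3\right)}{19 + \left(5 \cdot 9 - 3\right)} = -31210 + \frac{19 + 9 \left(45 - 3\right)^{2} + 175 \left(45 - 3\right)}{19 + \left(45 - 3\right)} = -31210 + \frac{19 + 9 \cdot 42^{2} + 175 \cdot 42}{19 + 42} = -31210 + \frac{19 + 9 \cdot 1764 + 7350}{61} = -31210 + \frac{19 + 15876 + 7350}{61} = -31210 + \frac{1}{61} \cdot 23245 = -31210 + \frac{23245}{61} = - \frac{1880565}{61}$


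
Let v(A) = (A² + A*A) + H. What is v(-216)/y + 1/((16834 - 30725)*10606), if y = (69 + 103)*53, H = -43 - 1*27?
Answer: 1717144041477/167880194467 ≈ 10.228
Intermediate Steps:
H = -70 (H = -43 - 27 = -70)
v(A) = -70 + 2*A² (v(A) = (A² + A*A) - 70 = (A² + A²) - 70 = 2*A² - 70 = -70 + 2*A²)
y = 9116 (y = 172*53 = 9116)
v(-216)/y + 1/((16834 - 30725)*10606) = (-70 + 2*(-216)²)/9116 + 1/((16834 - 30725)*10606) = (-70 + 2*46656)*(1/9116) + (1/10606)/(-13891) = (-70 + 93312)*(1/9116) - 1/13891*1/10606 = 93242*(1/9116) - 1/147327946 = 46621/4558 - 1/147327946 = 1717144041477/167880194467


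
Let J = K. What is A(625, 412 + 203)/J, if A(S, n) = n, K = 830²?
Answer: 123/137780 ≈ 0.00089273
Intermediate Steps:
K = 688900
J = 688900
A(625, 412 + 203)/J = (412 + 203)/688900 = 615*(1/688900) = 123/137780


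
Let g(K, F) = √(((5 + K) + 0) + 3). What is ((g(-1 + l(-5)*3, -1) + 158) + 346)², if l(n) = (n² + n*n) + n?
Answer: (504 + √142)² ≈ 2.6617e+5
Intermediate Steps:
l(n) = n + 2*n² (l(n) = (n² + n²) + n = 2*n² + n = n + 2*n²)
g(K, F) = √(8 + K) (g(K, F) = √((5 + K) + 3) = √(8 + K))
((g(-1 + l(-5)*3, -1) + 158) + 346)² = ((√(8 + (-1 - 5*(1 + 2*(-5))*3)) + 158) + 346)² = ((√(8 + (-1 - 5*(1 - 10)*3)) + 158) + 346)² = ((√(8 + (-1 - 5*(-9)*3)) + 158) + 346)² = ((√(8 + (-1 + 45*3)) + 158) + 346)² = ((√(8 + (-1 + 135)) + 158) + 346)² = ((√(8 + 134) + 158) + 346)² = ((√142 + 158) + 346)² = ((158 + √142) + 346)² = (504 + √142)²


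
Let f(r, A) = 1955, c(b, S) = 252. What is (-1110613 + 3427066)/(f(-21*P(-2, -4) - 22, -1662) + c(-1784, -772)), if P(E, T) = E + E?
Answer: 2316453/2207 ≈ 1049.6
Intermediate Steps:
P(E, T) = 2*E
(-1110613 + 3427066)/(f(-21*P(-2, -4) - 22, -1662) + c(-1784, -772)) = (-1110613 + 3427066)/(1955 + 252) = 2316453/2207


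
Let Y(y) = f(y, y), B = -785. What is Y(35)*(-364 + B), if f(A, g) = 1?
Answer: -1149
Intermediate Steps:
Y(y) = 1
Y(35)*(-364 + B) = 1*(-364 - 785) = 1*(-1149) = -1149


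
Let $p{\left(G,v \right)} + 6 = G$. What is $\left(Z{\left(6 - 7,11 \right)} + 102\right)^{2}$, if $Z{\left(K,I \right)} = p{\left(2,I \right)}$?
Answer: $9604$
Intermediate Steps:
$p{\left(G,v \right)} = -6 + G$
$Z{\left(K,I \right)} = -4$ ($Z{\left(K,I \right)} = -6 + 2 = -4$)
$\left(Z{\left(6 - 7,11 \right)} + 102\right)^{2} = \left(-4 + 102\right)^{2} = 98^{2} = 9604$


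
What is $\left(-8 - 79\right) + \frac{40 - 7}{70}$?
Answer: $- \frac{6057}{70} \approx -86.529$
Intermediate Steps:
$\left(-8 - 79\right) + \frac{40 - 7}{70} = \left(-8 - 79\right) + 33 \cdot \frac{1}{70} = -87 + \frac{33}{70} = - \frac{6057}{70}$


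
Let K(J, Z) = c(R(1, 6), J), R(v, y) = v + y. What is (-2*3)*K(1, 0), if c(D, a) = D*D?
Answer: -294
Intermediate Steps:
c(D, a) = D²
K(J, Z) = 49 (K(J, Z) = (1 + 6)² = 7² = 49)
(-2*3)*K(1, 0) = -2*3*49 = -6*49 = -294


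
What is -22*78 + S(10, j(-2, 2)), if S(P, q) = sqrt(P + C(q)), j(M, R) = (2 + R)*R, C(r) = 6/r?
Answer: -1716 + sqrt(43)/2 ≈ -1712.7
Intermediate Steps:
j(M, R) = R*(2 + R)
S(P, q) = sqrt(P + 6/q)
-22*78 + S(10, j(-2, 2)) = -22*78 + sqrt(10 + 6/((2*(2 + 2)))) = -1716 + sqrt(10 + 6/((2*4))) = -1716 + sqrt(10 + 6/8) = -1716 + sqrt(10 + 6*(1/8)) = -1716 + sqrt(10 + 3/4) = -1716 + sqrt(43/4) = -1716 + sqrt(43)/2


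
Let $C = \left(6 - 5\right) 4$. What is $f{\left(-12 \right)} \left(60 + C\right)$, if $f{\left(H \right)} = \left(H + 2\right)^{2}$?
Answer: $6400$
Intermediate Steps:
$C = 4$ ($C = 1 \cdot 4 = 4$)
$f{\left(H \right)} = \left(2 + H\right)^{2}$
$f{\left(-12 \right)} \left(60 + C\right) = \left(2 - 12\right)^{2} \left(60 + 4\right) = \left(-10\right)^{2} \cdot 64 = 100 \cdot 64 = 6400$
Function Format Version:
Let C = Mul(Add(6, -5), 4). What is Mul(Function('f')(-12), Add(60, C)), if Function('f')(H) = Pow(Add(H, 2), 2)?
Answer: 6400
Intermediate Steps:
C = 4 (C = Mul(1, 4) = 4)
Function('f')(H) = Pow(Add(2, H), 2)
Mul(Function('f')(-12), Add(60, C)) = Mul(Pow(Add(2, -12), 2), Add(60, 4)) = Mul(Pow(-10, 2), 64) = Mul(100, 64) = 6400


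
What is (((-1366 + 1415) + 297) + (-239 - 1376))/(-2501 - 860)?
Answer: 1269/3361 ≈ 0.37757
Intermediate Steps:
(((-1366 + 1415) + 297) + (-239 - 1376))/(-2501 - 860) = ((49 + 297) - 1615)/(-3361) = (346 - 1615)*(-1/3361) = -1269*(-1/3361) = 1269/3361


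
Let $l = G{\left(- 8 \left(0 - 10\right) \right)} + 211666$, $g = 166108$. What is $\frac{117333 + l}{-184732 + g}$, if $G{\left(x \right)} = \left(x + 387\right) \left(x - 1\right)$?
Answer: $- \frac{30491}{1552} \approx -19.646$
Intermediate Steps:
$G{\left(x \right)} = \left(-1 + x\right) \left(387 + x\right)$ ($G{\left(x \right)} = \left(387 + x\right) \left(-1 + x\right) = \left(-1 + x\right) \left(387 + x\right)$)
$l = 248559$ ($l = \left(-387 + \left(- 8 \left(0 - 10\right)\right)^{2} + 386 \left(- 8 \left(0 - 10\right)\right)\right) + 211666 = \left(-387 + \left(\left(-8\right) \left(-10\right)\right)^{2} + 386 \left(\left(-8\right) \left(-10\right)\right)\right) + 211666 = \left(-387 + 80^{2} + 386 \cdot 80\right) + 211666 = \left(-387 + 6400 + 30880\right) + 211666 = 36893 + 211666 = 248559$)
$\frac{117333 + l}{-184732 + g} = \frac{117333 + 248559}{-184732 + 166108} = \frac{365892}{-18624} = 365892 \left(- \frac{1}{18624}\right) = - \frac{30491}{1552}$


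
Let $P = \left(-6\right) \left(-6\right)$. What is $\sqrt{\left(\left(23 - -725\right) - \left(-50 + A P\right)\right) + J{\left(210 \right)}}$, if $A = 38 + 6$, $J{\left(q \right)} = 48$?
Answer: $3 i \sqrt{82} \approx 27.166 i$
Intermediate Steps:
$P = 36$
$A = 44$
$\sqrt{\left(\left(23 - -725\right) - \left(-50 + A P\right)\right) + J{\left(210 \right)}} = \sqrt{\left(\left(23 - -725\right) - \left(-50 + 44 \cdot 36\right)\right) + 48} = \sqrt{\left(\left(23 + 725\right) - \left(-50 + 1584\right)\right) + 48} = \sqrt{\left(748 - 1534\right) + 48} = \sqrt{-786 + 48} = \sqrt{-738} = 3 i \sqrt{82}$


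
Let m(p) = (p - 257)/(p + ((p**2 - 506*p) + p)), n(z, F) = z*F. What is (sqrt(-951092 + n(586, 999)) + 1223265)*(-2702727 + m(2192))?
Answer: -12233077359685473105/3700096 - 10000349359857*I*sqrt(365678)/3700096 ≈ -3.3062e+12 - 1.6344e+9*I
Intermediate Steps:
n(z, F) = F*z
m(p) = (-257 + p)/(p**2 - 504*p) (m(p) = (-257 + p)/(p + (p**2 - 505*p)) = (-257 + p)/(p**2 - 504*p))
(sqrt(-951092 + n(586, 999)) + 1223265)*(-2702727 + m(2192)) = (sqrt(-951092 + 999*586) + 1223265)*(-2702727 + (-257 + 2192)/(2192*(-504 + 2192))) = (sqrt(-951092 + 585414) + 1223265)*(-2702727 + (1/2192)*1935/1688) = (sqrt(-365678) + 1223265)*(-2702727 + (1/2192)*(1/1688)*1935) = (I*sqrt(365678) + 1223265)*(-2702727 + 1935/3700096) = (1223265 + I*sqrt(365678))*(-10000349359857/3700096) = -12233077359685473105/3700096 - 10000349359857*I*sqrt(365678)/3700096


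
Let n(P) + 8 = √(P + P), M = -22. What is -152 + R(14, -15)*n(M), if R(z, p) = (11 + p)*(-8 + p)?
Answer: -888 + 184*I*√11 ≈ -888.0 + 610.26*I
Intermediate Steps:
n(P) = -8 + √2*√P (n(P) = -8 + √(P + P) = -8 + √(2*P) = -8 + √2*√P)
R(z, p) = (-8 + p)*(11 + p)
-152 + R(14, -15)*n(M) = -152 + (-88 + (-15)² + 3*(-15))*(-8 + √2*√(-22)) = -152 + (-88 + 225 - 45)*(-8 + √2*(I*√22)) = -152 + 92*(-8 + 2*I*√11) = -152 + (-736 + 184*I*√11) = -888 + 184*I*√11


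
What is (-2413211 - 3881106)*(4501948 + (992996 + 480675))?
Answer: -37612440257223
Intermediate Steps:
(-2413211 - 3881106)*(4501948 + (992996 + 480675)) = -6294317*(4501948 + 1473671) = -6294317*5975619 = -37612440257223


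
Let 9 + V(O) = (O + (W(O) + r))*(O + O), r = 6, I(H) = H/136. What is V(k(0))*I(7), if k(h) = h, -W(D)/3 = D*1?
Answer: -63/136 ≈ -0.46324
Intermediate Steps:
W(D) = -3*D
I(H) = H/136 (I(H) = H*(1/136) = H/136)
V(O) = -9 + 2*O*(6 - 2*O) (V(O) = -9 + (O + (-3*O + 6))*(O + O) = -9 + (O + (6 - 3*O))*(2*O) = -9 + (6 - 2*O)*(2*O) = -9 + 2*O*(6 - 2*O))
V(k(0))*I(7) = (-9 - 4*0**2 + 12*0)*((1/136)*7) = (-9 - 4*0 + 0)*(7/136) = (-9 + 0 + 0)*(7/136) = -9*7/136 = -63/136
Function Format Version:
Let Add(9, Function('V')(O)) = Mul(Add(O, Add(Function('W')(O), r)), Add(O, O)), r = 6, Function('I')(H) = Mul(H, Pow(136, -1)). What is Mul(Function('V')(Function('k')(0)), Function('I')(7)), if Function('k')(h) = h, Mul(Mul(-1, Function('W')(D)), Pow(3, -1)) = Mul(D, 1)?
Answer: Rational(-63, 136) ≈ -0.46324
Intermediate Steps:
Function('W')(D) = Mul(-3, D) (Function('W')(D) = Mul(-3, Mul(D, 1)) = Mul(-3, D))
Function('I')(H) = Mul(Rational(1, 136), H) (Function('I')(H) = Mul(H, Rational(1, 136)) = Mul(Rational(1, 136), H))
Function('V')(O) = Add(-9, Mul(2, O, Add(6, Mul(-2, O)))) (Function('V')(O) = Add(-9, Mul(Add(O, Add(Mul(-3, O), 6)), Add(O, O))) = Add(-9, Mul(Add(O, Add(6, Mul(-3, O))), Mul(2, O))) = Add(-9, Mul(Add(6, Mul(-2, O)), Mul(2, O))) = Add(-9, Mul(2, O, Add(6, Mul(-2, O)))))
Mul(Function('V')(Function('k')(0)), Function('I')(7)) = Mul(Add(-9, Mul(-4, Pow(0, 2)), Mul(12, 0)), Mul(Rational(1, 136), 7)) = Mul(Add(-9, Mul(-4, 0), 0), Rational(7, 136)) = Mul(Add(-9, 0, 0), Rational(7, 136)) = Mul(-9, Rational(7, 136)) = Rational(-63, 136)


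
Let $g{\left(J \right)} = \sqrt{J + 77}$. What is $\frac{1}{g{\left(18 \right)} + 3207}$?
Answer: $\frac{3207}{10284754} - \frac{\sqrt{95}}{10284754} \approx 0.00031087$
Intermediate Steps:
$g{\left(J \right)} = \sqrt{77 + J}$
$\frac{1}{g{\left(18 \right)} + 3207} = \frac{1}{\sqrt{77 + 18} + 3207} = \frac{1}{\sqrt{95} + 3207} = \frac{1}{3207 + \sqrt{95}}$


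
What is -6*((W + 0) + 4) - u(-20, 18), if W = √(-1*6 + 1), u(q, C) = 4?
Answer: -28 - 6*I*√5 ≈ -28.0 - 13.416*I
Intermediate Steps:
W = I*√5 (W = √(-6 + 1) = √(-5) = I*√5 ≈ 2.2361*I)
-6*((W + 0) + 4) - u(-20, 18) = -6*((I*√5 + 0) + 4) - 1*4 = -6*(I*√5 + 4) - 4 = -6*(4 + I*√5) - 4 = (-24 - 6*I*√5) - 4 = -28 - 6*I*√5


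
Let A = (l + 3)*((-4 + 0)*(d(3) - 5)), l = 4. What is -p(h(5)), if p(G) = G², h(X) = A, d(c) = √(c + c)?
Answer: -24304 + 7840*√6 ≈ -5100.0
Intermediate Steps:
d(c) = √2*√c (d(c) = √(2*c) = √2*√c)
A = 140 - 28*√6 (A = (4 + 3)*((-4 + 0)*(√2*√3 - 5)) = 7*(-4*(√6 - 5)) = 7*(-4*(-5 + √6)) = 7*(20 - 4*√6) = 140 - 28*√6 ≈ 71.414)
h(X) = 140 - 28*√6
-p(h(5)) = -(140 - 28*√6)²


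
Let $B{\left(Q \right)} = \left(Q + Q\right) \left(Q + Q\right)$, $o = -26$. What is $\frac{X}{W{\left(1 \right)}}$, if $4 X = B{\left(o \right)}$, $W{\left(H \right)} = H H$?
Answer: $676$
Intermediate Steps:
$B{\left(Q \right)} = 4 Q^{2}$ ($B{\left(Q \right)} = 2 Q 2 Q = 4 Q^{2}$)
$W{\left(H \right)} = H^{2}$
$X = 676$ ($X = \frac{4 \left(-26\right)^{2}}{4} = \frac{4 \cdot 676}{4} = \frac{1}{4} \cdot 2704 = 676$)
$\frac{X}{W{\left(1 \right)}} = \frac{676}{1^{2}} = \frac{676}{1} = 676 \cdot 1 = 676$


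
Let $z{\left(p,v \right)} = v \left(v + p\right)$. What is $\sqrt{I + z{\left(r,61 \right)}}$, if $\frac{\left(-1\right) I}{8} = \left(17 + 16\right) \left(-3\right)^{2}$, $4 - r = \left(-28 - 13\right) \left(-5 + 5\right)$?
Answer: $\sqrt{1589} \approx 39.862$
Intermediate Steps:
$r = 4$ ($r = 4 - \left(-28 - 13\right) \left(-5 + 5\right) = 4 - \left(-41\right) 0 = 4 - 0 = 4 + 0 = 4$)
$I = -2376$ ($I = - 8 \left(17 + 16\right) \left(-3\right)^{2} = - 8 \cdot 33 \cdot 9 = \left(-8\right) 297 = -2376$)
$z{\left(p,v \right)} = v \left(p + v\right)$
$\sqrt{I + z{\left(r,61 \right)}} = \sqrt{-2376 + 61 \left(4 + 61\right)} = \sqrt{-2376 + 61 \cdot 65} = \sqrt{-2376 + 3965} = \sqrt{1589}$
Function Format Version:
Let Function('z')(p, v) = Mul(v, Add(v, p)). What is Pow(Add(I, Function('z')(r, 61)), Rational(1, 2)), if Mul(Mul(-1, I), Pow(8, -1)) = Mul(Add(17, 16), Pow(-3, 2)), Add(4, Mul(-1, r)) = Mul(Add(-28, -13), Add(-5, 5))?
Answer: Pow(1589, Rational(1, 2)) ≈ 39.862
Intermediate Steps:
r = 4 (r = Add(4, Mul(-1, Mul(Add(-28, -13), Add(-5, 5)))) = Add(4, Mul(-1, Mul(-41, 0))) = Add(4, Mul(-1, 0)) = Add(4, 0) = 4)
I = -2376 (I = Mul(-8, Mul(Add(17, 16), Pow(-3, 2))) = Mul(-8, Mul(33, 9)) = Mul(-8, 297) = -2376)
Function('z')(p, v) = Mul(v, Add(p, v))
Pow(Add(I, Function('z')(r, 61)), Rational(1, 2)) = Pow(Add(-2376, Mul(61, Add(4, 61))), Rational(1, 2)) = Pow(Add(-2376, Mul(61, 65)), Rational(1, 2)) = Pow(Add(-2376, 3965), Rational(1, 2)) = Pow(1589, Rational(1, 2))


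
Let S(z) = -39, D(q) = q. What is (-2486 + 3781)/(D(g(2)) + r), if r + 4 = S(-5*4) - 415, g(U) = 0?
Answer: -1295/458 ≈ -2.8275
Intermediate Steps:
r = -458 (r = -4 + (-39 - 415) = -4 - 454 = -458)
(-2486 + 3781)/(D(g(2)) + r) = (-2486 + 3781)/(0 - 458) = 1295/(-458) = 1295*(-1/458) = -1295/458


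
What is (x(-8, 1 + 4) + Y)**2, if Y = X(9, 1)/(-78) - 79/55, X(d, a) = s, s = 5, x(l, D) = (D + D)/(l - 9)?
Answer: 23204124241/5318784900 ≈ 4.3627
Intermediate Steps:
x(l, D) = 2*D/(-9 + l) (x(l, D) = (2*D)/(-9 + l) = 2*D/(-9 + l))
X(d, a) = 5
Y = -6437/4290 (Y = 5/(-78) - 79/55 = 5*(-1/78) - 79*1/55 = -5/78 - 79/55 = -6437/4290 ≈ -1.5005)
(x(-8, 1 + 4) + Y)**2 = (2*(1 + 4)/(-9 - 8) - 6437/4290)**2 = (2*5/(-17) - 6437/4290)**2 = (2*5*(-1/17) - 6437/4290)**2 = (-10/17 - 6437/4290)**2 = (-152329/72930)**2 = 23204124241/5318784900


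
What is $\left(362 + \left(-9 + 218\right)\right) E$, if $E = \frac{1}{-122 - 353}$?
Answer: $- \frac{571}{475} \approx -1.2021$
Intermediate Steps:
$E = - \frac{1}{475}$ ($E = \frac{1}{-475} = - \frac{1}{475} \approx -0.0021053$)
$\left(362 + \left(-9 + 218\right)\right) E = \left(362 + \left(-9 + 218\right)\right) \left(- \frac{1}{475}\right) = \left(362 + 209\right) \left(- \frac{1}{475}\right) = 571 \left(- \frac{1}{475}\right) = - \frac{571}{475}$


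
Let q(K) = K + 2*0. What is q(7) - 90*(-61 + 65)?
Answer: -353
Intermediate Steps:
q(K) = K (q(K) = K + 0 = K)
q(7) - 90*(-61 + 65) = 7 - 90*(-61 + 65) = 7 - 90*4 = 7 - 360 = -353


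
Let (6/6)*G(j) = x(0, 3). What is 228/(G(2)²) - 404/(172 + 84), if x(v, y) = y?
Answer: 4561/192 ≈ 23.755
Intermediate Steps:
G(j) = 3
228/(G(2)²) - 404/(172 + 84) = 228/(3²) - 404/(172 + 84) = 228/9 - 404/256 = 228*(⅑) - 404*1/256 = 76/3 - 101/64 = 4561/192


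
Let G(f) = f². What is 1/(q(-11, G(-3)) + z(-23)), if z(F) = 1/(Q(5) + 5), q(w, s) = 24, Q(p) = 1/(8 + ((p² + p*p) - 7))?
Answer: 256/6195 ≈ 0.041324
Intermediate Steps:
Q(p) = 1/(1 + 2*p²) (Q(p) = 1/(8 + ((p² + p²) - 7)) = 1/(8 + (2*p² - 7)) = 1/(8 + (-7 + 2*p²)) = 1/(1 + 2*p²))
z(F) = 51/256 (z(F) = 1/(1/(1 + 2*5²) + 5) = 1/(1/(1 + 2*25) + 5) = 1/(1/(1 + 50) + 5) = 1/(1/51 + 5) = 1/(256/51) = 51/256)
1/(q(-11, G(-3)) + z(-23)) = 1/(24 + 51/256) = 1/(6195/256) = 256/6195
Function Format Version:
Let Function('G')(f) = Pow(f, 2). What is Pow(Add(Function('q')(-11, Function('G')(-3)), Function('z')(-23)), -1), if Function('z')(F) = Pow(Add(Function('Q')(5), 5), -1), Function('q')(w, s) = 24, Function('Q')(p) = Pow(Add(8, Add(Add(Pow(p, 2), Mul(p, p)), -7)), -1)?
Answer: Rational(256, 6195) ≈ 0.041324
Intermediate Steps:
Function('Q')(p) = Pow(Add(1, Mul(2, Pow(p, 2))), -1) (Function('Q')(p) = Pow(Add(8, Add(Add(Pow(p, 2), Pow(p, 2)), -7)), -1) = Pow(Add(8, Add(Mul(2, Pow(p, 2)), -7)), -1) = Pow(Add(8, Add(-7, Mul(2, Pow(p, 2)))), -1) = Pow(Add(1, Mul(2, Pow(p, 2))), -1))
Function('z')(F) = Rational(51, 256) (Function('z')(F) = Pow(Add(Pow(Add(1, Mul(2, Pow(5, 2))), -1), 5), -1) = Pow(Add(Pow(Add(1, Mul(2, 25)), -1), 5), -1) = Pow(Add(Pow(Add(1, 50), -1), 5), -1) = Pow(Add(Pow(51, -1), 5), -1) = Pow(Add(Rational(1, 51), 5), -1) = Pow(Rational(256, 51), -1) = Rational(51, 256))
Pow(Add(Function('q')(-11, Function('G')(-3)), Function('z')(-23)), -1) = Pow(Add(24, Rational(51, 256)), -1) = Pow(Rational(6195, 256), -1) = Rational(256, 6195)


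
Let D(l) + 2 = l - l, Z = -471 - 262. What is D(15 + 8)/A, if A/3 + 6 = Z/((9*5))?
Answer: 30/1003 ≈ 0.029910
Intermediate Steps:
Z = -733
D(l) = -2 (D(l) = -2 + (l - l) = -2 + 0 = -2)
A = -1003/15 (A = -18 + 3*(-733/(9*5)) = -18 + 3*(-733/45) = -18 - 733/15 = -1003/15 ≈ -66.867)
D(15 + 8)/A = -2/(-1003/15) = -2*(-15/1003) = 30/1003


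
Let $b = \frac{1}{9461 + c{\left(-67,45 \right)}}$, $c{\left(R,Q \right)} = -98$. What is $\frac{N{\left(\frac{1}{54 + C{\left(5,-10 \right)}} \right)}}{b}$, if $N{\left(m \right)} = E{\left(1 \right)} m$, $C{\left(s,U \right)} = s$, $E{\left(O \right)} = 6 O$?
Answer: $\frac{56178}{59} \approx 952.17$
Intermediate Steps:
$b = \frac{1}{9363}$ ($b = \frac{1}{9461 - 98} = \frac{1}{9363} \approx 0.0001068$)
$N{\left(m \right)} = 6 m$ ($N{\left(m \right)} = 6 \cdot 1 m = 6 m$)
$\frac{N{\left(\frac{1}{54 + C{\left(5,-10 \right)}} \right)}}{b} = \frac{6}{54 + 5} \frac{1}{\frac{1}{9363}} = \frac{6}{59} \cdot 9363 = \frac{56178}{59}$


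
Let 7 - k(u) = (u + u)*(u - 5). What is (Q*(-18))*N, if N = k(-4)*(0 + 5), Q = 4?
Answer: 23400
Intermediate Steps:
k(u) = 7 - 2*u*(-5 + u) (k(u) = 7 - (u + u)*(u - 5) = 7 - 2*u*(-5 + u))
N = -325 (N = (7 - 2*(-4)² + 10*(-4))*(0 + 5) = (7 - 2*16 - 40)*5 = (7 - 32 - 40)*5 = -65*5 = -325)
(Q*(-18))*N = (4*(-18))*(-325) = -72*(-325) = 23400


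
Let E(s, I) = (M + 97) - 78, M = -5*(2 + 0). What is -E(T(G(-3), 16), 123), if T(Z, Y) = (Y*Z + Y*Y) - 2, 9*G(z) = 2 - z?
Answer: -9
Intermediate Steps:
G(z) = 2/9 - z/9 (G(z) = (2 - z)/9 = 2/9 - z/9)
M = -10 (M = -5*2 = -10)
T(Z, Y) = -2 + Y² + Y*Z (T(Z, Y) = (Y*Z + Y²) - 2 = (Y² + Y*Z) - 2 = -2 + Y² + Y*Z)
E(s, I) = 9 (E(s, I) = (-10 + 97) - 78 = 87 - 78 = 9)
-E(T(G(-3), 16), 123) = -1*9 = -9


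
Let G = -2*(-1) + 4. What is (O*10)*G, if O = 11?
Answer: 660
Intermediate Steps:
G = 6 (G = 2 + 4 = 6)
(O*10)*G = (11*10)*6 = 110*6 = 660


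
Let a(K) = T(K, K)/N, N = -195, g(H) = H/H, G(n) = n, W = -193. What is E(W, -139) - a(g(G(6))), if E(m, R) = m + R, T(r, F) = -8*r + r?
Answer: -64747/195 ≈ -332.04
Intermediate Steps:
T(r, F) = -7*r
g(H) = 1
E(m, R) = R + m
a(K) = 7*K/195 (a(K) = -7*K/(-195) = -7*K*(-1/195) = 7*K/195)
E(W, -139) - a(g(G(6))) = (-139 - 193) - 7/195 = -332 - 1*7/195 = -332 - 7/195 = -64747/195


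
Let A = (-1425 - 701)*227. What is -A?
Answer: 482602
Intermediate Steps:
A = -482602 (A = -2126*227 = -482602)
-A = -1*(-482602) = 482602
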